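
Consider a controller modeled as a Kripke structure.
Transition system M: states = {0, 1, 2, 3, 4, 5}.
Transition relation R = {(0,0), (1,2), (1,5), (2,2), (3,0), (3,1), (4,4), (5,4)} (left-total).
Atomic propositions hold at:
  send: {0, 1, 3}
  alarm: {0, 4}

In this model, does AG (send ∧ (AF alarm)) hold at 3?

AF alarm: least fixpoint, start Z0 = {0, 4}, add states with every successor in Z. Z1 = {0, 4, 5}; fixed.
Sat(AF alarm) = {0, 4, 5}
Sat(send ∧ (AF alarm)) = {0}
AG (send ∧ (AF alarm)): greatest fixpoint, start Z0 = {0}, keep only states in Sat with every successor in Z. Already a fixed point.
Sat(AG (send ∧ (AF alarm))) = {0}
3 ∉ Sat(AG (send ∧ (AF alarm))) = {0}, so the formula does not hold at 3.

No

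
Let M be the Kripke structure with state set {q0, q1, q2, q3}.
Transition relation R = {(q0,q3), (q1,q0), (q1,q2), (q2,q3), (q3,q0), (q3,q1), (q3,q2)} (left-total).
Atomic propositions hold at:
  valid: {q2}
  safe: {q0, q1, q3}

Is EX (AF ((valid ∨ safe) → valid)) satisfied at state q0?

No

Sat(valid ∨ safe) = {q0, q1, q2, q3}
Sat((valid ∨ safe) → valid) = {q2}
AF ((valid ∨ safe) → valid): least fixpoint, start Z0 = {q2}, add states with every successor in Z. Already a fixed point.
Sat(AF ((valid ∨ safe) → valid)) = {q2}
Sat(EX (AF ((valid ∨ safe) → valid))) = {s : some successor in {q2}} = {q1, q3}
q0 ∉ Sat(EX (AF ((valid ∨ safe) → valid))) = {q1, q3}, so the formula does not hold at q0.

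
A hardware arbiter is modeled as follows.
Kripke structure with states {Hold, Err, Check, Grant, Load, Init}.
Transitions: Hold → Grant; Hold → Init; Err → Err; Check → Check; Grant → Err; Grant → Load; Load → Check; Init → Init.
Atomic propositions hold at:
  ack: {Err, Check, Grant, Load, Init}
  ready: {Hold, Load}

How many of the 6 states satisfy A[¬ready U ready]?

Sat(¬ready) = {Err, Check, Grant, Init}
A[¬ready U ready]: least fixpoint, start Z0 = Sat(ready) = {Hold, Load}, add states in Sat(¬ready) with every successor in Z. Already a fixed point.
Sat(A[¬ready U ready]) = {Hold, Load}
|Sat(A[¬ready U ready])| = |{Hold, Load}| = 2.

2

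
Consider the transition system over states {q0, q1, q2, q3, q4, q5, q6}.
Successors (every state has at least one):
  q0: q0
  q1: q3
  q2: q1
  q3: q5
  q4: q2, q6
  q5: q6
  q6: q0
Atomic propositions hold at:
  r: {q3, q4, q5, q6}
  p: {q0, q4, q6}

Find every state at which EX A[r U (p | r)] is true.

Sat(p | r) = {q0, q3, q4, q5, q6}
A[r U (p | r)]: least fixpoint, start Z0 = Sat((p | r)) = {q0, q3, q4, q5, q6}, add states in Sat(r) with every successor in Z. Already a fixed point.
Sat(A[r U (p | r)]) = {q0, q3, q4, q5, q6}
Sat(EX A[r U (p | r)]) = {s : some successor in {q0, q3, q4, q5, q6}} = {q0, q1, q3, q4, q5, q6}

{q0, q1, q3, q4, q5, q6}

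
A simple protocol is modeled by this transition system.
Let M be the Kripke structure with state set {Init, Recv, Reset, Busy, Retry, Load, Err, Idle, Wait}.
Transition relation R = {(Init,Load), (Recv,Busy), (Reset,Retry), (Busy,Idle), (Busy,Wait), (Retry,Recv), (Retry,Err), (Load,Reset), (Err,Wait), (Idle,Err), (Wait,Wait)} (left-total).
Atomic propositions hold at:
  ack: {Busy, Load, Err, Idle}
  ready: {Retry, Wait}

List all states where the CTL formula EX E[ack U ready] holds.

{Recv, Reset, Busy, Retry, Err, Idle, Wait}

E[ack U ready]: least fixpoint, start Z0 = Sat(ready) = {Retry, Wait}, add states in Sat(ack) with some successor in Z. Z1 = {Busy, Retry, Err, Wait}; Z2 = {Busy, Retry, Err, Idle, Wait}; fixed.
Sat(E[ack U ready]) = {Busy, Retry, Err, Idle, Wait}
Sat(EX E[ack U ready]) = {s : some successor in {Busy, Retry, Err, Idle, Wait}} = {Recv, Reset, Busy, Retry, Err, Idle, Wait}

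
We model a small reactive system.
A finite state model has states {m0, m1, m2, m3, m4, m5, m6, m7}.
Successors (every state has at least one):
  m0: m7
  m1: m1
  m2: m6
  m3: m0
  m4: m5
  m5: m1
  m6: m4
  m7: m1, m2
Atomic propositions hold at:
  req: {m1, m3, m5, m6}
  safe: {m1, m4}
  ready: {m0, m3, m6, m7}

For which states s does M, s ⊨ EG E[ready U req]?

{m0, m1, m3, m5, m7}

E[ready U req]: least fixpoint, start Z0 = Sat(req) = {m1, m3, m5, m6}, add states in Sat(ready) with some successor in Z. Z1 = {m1, m3, m5, m6, m7}; Z2 = {m0, m1, m3, m5, m6, m7}; fixed.
Sat(E[ready U req]) = {m0, m1, m3, m5, m6, m7}
EG E[ready U req]: greatest fixpoint, start Z0 = {m0, m1, m3, m5, m6, m7}, keep only states in Sat with some successor in Z. Z1 = {m0, m1, m3, m5, m7}; fixed.
Sat(EG E[ready U req]) = {m0, m1, m3, m5, m7}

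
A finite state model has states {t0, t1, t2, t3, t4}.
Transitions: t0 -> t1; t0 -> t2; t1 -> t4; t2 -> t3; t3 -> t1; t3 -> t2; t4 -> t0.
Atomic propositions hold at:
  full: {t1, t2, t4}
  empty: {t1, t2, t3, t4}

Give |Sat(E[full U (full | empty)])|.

Sat(full | empty) = {t1, t2, t3, t4}
E[full U (full | empty)]: least fixpoint, start Z0 = Sat((full | empty)) = {t1, t2, t3, t4}, add states in Sat(full) with some successor in Z. Already a fixed point.
Sat(E[full U (full | empty)]) = {t1, t2, t3, t4}
|Sat(E[full U (full | empty)])| = |{t1, t2, t3, t4}| = 4.

4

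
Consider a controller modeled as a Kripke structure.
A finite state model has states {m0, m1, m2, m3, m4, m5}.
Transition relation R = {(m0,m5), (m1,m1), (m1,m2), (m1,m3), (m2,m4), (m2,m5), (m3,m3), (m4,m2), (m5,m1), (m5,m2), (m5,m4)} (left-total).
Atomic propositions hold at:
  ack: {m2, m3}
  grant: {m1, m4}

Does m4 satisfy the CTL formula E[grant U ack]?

E[grant U ack]: least fixpoint, start Z0 = Sat(ack) = {m2, m3}, add states in Sat(grant) with some successor in Z. Z1 = {m1, m2, m3, m4}; fixed.
Sat(E[grant U ack]) = {m1, m2, m3, m4}
m4 ∈ Sat(E[grant U ack]) = {m1, m2, m3, m4}, so the formula holds at m4.

Yes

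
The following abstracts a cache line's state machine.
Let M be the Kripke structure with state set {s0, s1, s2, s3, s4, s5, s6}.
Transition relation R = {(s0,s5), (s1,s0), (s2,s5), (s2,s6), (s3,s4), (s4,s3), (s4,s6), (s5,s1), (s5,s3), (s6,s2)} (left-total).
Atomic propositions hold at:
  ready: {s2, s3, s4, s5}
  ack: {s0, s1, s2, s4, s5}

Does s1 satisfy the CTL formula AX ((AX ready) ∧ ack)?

Yes

Sat(AX ready) = {s : every successor in {s2, s3, s4, s5}} = {s0, s3, s6}
Sat((AX ready) ∧ ack) = {s0}
Sat(AX ((AX ready) ∧ ack)) = {s : every successor in {s0}} = {s1}
s1 ∈ Sat(AX ((AX ready) ∧ ack)) = {s1}, so the formula holds at s1.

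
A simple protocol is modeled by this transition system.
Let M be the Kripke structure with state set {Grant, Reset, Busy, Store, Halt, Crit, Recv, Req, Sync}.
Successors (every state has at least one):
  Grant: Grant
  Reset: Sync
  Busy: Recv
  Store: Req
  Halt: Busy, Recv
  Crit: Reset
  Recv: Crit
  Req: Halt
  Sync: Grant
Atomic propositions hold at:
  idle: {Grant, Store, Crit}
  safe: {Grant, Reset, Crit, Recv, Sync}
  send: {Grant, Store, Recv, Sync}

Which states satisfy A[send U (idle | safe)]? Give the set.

Sat(idle | safe) = {Grant, Reset, Store, Crit, Recv, Sync}
A[send U (idle | safe)]: least fixpoint, start Z0 = Sat((idle | safe)) = {Grant, Reset, Store, Crit, Recv, Sync}, add states in Sat(send) with every successor in Z. Already a fixed point.
Sat(A[send U (idle | safe)]) = {Grant, Reset, Store, Crit, Recv, Sync}

{Grant, Reset, Store, Crit, Recv, Sync}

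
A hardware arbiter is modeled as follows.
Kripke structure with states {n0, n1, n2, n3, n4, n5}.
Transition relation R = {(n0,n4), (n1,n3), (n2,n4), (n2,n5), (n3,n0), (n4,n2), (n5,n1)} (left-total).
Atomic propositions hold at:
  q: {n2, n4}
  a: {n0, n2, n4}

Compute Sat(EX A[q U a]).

{n0, n2, n3, n4}

A[q U a]: least fixpoint, start Z0 = Sat(a) = {n0, n2, n4}, add states in Sat(q) with every successor in Z. Already a fixed point.
Sat(A[q U a]) = {n0, n2, n4}
Sat(EX A[q U a]) = {s : some successor in {n0, n2, n4}} = {n0, n2, n3, n4}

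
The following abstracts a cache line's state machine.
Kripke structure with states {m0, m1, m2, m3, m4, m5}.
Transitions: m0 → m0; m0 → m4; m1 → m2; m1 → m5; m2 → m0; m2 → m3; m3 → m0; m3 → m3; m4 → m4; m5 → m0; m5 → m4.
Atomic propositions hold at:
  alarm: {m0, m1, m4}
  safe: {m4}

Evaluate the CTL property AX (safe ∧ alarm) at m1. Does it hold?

Sat(safe ∧ alarm) = {m4}
Sat(AX (safe ∧ alarm)) = {s : every successor in {m4}} = {m4}
m1 ∉ Sat(AX (safe ∧ alarm)) = {m4}, so the formula does not hold at m1.

No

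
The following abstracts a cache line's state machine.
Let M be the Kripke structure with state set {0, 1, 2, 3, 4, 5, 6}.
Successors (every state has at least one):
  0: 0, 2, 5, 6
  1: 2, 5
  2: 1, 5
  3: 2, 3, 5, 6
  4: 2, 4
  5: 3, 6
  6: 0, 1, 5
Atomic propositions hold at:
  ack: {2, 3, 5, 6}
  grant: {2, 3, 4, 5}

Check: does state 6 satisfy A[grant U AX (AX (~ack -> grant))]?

No

Sat(~ack) = {0, 1, 4}
Sat(~ack -> grant) = {2, 3, 4, 5, 6}
Sat(AX (~ack -> grant)) = {s : every successor in {2, 3, 4, 5, 6}} = {1, 3, 4, 5}
Sat(AX (AX (~ack -> grant))) = {s : every successor in {1, 3, 4, 5}} = {2}
A[grant U AX (AX (~ack -> grant))]: least fixpoint, start Z0 = Sat(AX (AX (~ack -> grant))) = {2}, add states in Sat(grant) with every successor in Z. Already a fixed point.
Sat(A[grant U AX (AX (~ack -> grant))]) = {2}
6 ∉ Sat(A[grant U AX (AX (~ack -> grant))]) = {2}, so the formula does not hold at 6.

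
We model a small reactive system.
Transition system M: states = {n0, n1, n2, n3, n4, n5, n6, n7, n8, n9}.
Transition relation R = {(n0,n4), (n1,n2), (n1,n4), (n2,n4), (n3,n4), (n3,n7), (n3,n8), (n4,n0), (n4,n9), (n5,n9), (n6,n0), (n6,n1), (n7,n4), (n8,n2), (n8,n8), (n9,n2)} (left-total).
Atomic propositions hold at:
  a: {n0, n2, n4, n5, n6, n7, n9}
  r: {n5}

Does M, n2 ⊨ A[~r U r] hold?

Sat(~r) = {n0, n1, n2, n3, n4, n6, n7, n8, n9}
A[~r U r]: least fixpoint, start Z0 = Sat(r) = {n5}, add states in Sat(~r) with every successor in Z. Already a fixed point.
Sat(A[~r U r]) = {n5}
n2 ∉ Sat(A[~r U r]) = {n5}, so the formula does not hold at n2.

No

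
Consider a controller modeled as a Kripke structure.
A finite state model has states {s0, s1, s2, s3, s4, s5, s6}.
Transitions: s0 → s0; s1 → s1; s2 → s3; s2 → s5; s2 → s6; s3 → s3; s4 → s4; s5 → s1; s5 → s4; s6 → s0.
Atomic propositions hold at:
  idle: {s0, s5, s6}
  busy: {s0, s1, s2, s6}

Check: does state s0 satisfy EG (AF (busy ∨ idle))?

Yes

Sat(busy ∨ idle) = {s0, s1, s2, s5, s6}
AF (busy ∨ idle): least fixpoint, start Z0 = {s0, s1, s2, s5, s6}, add states with every successor in Z. Already a fixed point.
Sat(AF (busy ∨ idle)) = {s0, s1, s2, s5, s6}
EG (AF (busy ∨ idle)): greatest fixpoint, start Z0 = {s0, s1, s2, s5, s6}, keep only states in Sat with some successor in Z. Already a fixed point.
Sat(EG (AF (busy ∨ idle))) = {s0, s1, s2, s5, s6}
s0 ∈ Sat(EG (AF (busy ∨ idle))) = {s0, s1, s2, s5, s6}, so the formula holds at s0.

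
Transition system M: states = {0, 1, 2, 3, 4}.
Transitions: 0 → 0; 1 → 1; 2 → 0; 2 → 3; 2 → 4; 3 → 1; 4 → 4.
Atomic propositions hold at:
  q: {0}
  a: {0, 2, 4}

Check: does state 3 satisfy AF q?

No

AF q: least fixpoint, start Z0 = {0}, add states with every successor in Z. Already a fixed point.
Sat(AF q) = {0}
3 ∉ Sat(AF q) = {0}, so the formula does not hold at 3.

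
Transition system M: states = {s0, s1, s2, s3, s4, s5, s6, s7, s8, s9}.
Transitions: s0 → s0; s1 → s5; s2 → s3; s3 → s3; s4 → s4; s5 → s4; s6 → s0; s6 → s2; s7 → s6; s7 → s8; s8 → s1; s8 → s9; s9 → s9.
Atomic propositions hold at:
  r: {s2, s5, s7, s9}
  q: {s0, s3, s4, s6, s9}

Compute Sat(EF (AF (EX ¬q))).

Sat(¬q) = {s1, s2, s5, s7, s8}
Sat(EX ¬q) = {s : some successor in {s1, s2, s5, s7, s8}} = {s1, s6, s7, s8}
AF (EX ¬q): least fixpoint, start Z0 = {s1, s6, s7, s8}, add states with every successor in Z. Already a fixed point.
Sat(AF (EX ¬q)) = {s1, s6, s7, s8}
EF (AF (EX ¬q)): least fixpoint, start Z0 = {s1, s6, s7, s8}, add states with some successor in Z. Already a fixed point.
Sat(EF (AF (EX ¬q))) = {s1, s6, s7, s8}

{s1, s6, s7, s8}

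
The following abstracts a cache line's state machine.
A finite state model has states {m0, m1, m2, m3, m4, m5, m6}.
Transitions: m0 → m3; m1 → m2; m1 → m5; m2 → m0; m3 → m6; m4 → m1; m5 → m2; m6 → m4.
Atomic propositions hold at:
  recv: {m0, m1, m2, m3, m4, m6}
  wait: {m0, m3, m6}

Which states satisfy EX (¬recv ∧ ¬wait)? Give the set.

Sat(¬recv) = {m5}
Sat(¬wait) = {m1, m2, m4, m5}
Sat(¬recv ∧ ¬wait) = {m5}
Sat(EX (¬recv ∧ ¬wait)) = {s : some successor in {m5}} = {m1}

{m1}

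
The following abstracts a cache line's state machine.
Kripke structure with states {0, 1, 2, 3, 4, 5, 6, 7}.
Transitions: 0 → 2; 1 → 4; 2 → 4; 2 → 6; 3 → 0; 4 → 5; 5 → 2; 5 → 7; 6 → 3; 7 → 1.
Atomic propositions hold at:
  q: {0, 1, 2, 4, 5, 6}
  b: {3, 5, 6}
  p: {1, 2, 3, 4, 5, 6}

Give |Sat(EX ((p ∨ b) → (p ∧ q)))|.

Sat(p ∨ b) = {1, 2, 3, 4, 5, 6}
Sat(p ∧ q) = {1, 2, 4, 5, 6}
Sat((p ∨ b) → (p ∧ q)) = {0, 1, 2, 4, 5, 6, 7}
Sat(EX ((p ∨ b) → (p ∧ q))) = {s : some successor in {0, 1, 2, 4, 5, 6, 7}} = {0, 1, 2, 3, 4, 5, 7}
|Sat(EX ((p ∨ b) → (p ∧ q)))| = |{0, 1, 2, 3, 4, 5, 7}| = 7.

7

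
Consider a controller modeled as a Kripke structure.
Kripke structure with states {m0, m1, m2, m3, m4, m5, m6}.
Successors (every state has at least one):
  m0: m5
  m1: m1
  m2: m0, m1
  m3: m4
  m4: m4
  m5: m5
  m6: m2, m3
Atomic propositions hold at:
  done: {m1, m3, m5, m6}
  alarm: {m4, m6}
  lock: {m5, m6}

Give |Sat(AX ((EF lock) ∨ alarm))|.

4

EF lock: least fixpoint, start Z0 = {m5, m6}, add states with some successor in Z. Z1 = {m0, m5, m6}; Z2 = {m0, m2, m5, m6}; fixed.
Sat(EF lock) = {m0, m2, m5, m6}
Sat((EF lock) ∨ alarm) = {m0, m2, m4, m5, m6}
Sat(AX ((EF lock) ∨ alarm)) = {s : every successor in {m0, m2, m4, m5, m6}} = {m0, m3, m4, m5}
|Sat(AX ((EF lock) ∨ alarm))| = |{m0, m3, m4, m5}| = 4.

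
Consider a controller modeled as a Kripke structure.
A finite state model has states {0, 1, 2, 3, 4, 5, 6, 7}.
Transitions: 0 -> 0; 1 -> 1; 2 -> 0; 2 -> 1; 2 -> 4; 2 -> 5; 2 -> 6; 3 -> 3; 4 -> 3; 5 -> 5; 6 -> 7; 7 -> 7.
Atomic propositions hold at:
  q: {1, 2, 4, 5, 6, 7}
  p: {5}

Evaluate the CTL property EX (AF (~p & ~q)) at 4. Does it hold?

Yes

Sat(~p) = {0, 1, 2, 3, 4, 6, 7}
Sat(~q) = {0, 3}
Sat(~p & ~q) = {0, 3}
AF (~p & ~q): least fixpoint, start Z0 = {0, 3}, add states with every successor in Z. Z1 = {0, 3, 4}; fixed.
Sat(AF (~p & ~q)) = {0, 3, 4}
Sat(EX (AF (~p & ~q))) = {s : some successor in {0, 3, 4}} = {0, 2, 3, 4}
4 ∈ Sat(EX (AF (~p & ~q))) = {0, 2, 3, 4}, so the formula holds at 4.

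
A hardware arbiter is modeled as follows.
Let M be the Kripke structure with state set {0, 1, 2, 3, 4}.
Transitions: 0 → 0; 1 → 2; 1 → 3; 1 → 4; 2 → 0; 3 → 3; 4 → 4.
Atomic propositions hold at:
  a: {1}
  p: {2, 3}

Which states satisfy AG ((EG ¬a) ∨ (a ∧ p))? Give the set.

Sat(¬a) = {0, 2, 3, 4}
EG ¬a: greatest fixpoint, start Z0 = {0, 2, 3, 4}, keep only states in Sat with some successor in Z. Already a fixed point.
Sat(EG ¬a) = {0, 2, 3, 4}
Sat(a ∧ p) = ∅
Sat((EG ¬a) ∨ (a ∧ p)) = {0, 2, 3, 4}
AG ((EG ¬a) ∨ (a ∧ p)): greatest fixpoint, start Z0 = {0, 2, 3, 4}, keep only states in Sat with every successor in Z. Already a fixed point.
Sat(AG ((EG ¬a) ∨ (a ∧ p))) = {0, 2, 3, 4}

{0, 2, 3, 4}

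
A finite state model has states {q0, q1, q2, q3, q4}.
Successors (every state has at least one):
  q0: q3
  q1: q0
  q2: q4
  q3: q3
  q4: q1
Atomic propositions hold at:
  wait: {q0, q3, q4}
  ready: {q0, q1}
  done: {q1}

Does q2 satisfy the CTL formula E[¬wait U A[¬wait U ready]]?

Sat(¬wait) = {q1, q2}
A[¬wait U ready]: least fixpoint, start Z0 = Sat(ready) = {q0, q1}, add states in Sat(¬wait) with every successor in Z. Already a fixed point.
Sat(A[¬wait U ready]) = {q0, q1}
E[¬wait U A[¬wait U ready]]: least fixpoint, start Z0 = Sat(A[¬wait U ready]) = {q0, q1}, add states in Sat(¬wait) with some successor in Z. Already a fixed point.
Sat(E[¬wait U A[¬wait U ready]]) = {q0, q1}
q2 ∉ Sat(E[¬wait U A[¬wait U ready]]) = {q0, q1}, so the formula does not hold at q2.

No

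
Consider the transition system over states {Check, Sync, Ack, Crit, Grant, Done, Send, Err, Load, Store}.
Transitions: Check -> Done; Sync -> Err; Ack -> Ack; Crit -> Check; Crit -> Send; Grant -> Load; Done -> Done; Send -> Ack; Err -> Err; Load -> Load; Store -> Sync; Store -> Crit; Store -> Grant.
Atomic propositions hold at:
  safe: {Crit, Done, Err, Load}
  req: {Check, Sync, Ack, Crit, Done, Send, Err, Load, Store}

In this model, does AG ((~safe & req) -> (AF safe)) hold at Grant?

Yes

Sat(~safe) = {Check, Sync, Ack, Grant, Send, Store}
Sat(~safe & req) = {Check, Sync, Ack, Send, Store}
AF safe: least fixpoint, start Z0 = {Crit, Done, Err, Load}, add states with every successor in Z. Z1 = {Check, Sync, Crit, Grant, Done, Err, Load}; Z2 = {Check, Sync, Crit, Grant, Done, Err, Load, Store}; fixed.
Sat(AF safe) = {Check, Sync, Crit, Grant, Done, Err, Load, Store}
Sat((~safe & req) -> (AF safe)) = {Check, Sync, Crit, Grant, Done, Err, Load, Store}
AG ((~safe & req) -> (AF safe)): greatest fixpoint, start Z0 = {Check, Sync, Crit, Grant, Done, Err, Load, Store}, keep only states in Sat with every successor in Z. Z1 = {Check, Sync, Grant, Done, Err, Load, Store}; Z2 = {Check, Sync, Grant, Done, Err, Load}; fixed.
Sat(AG ((~safe & req) -> (AF safe))) = {Check, Sync, Grant, Done, Err, Load}
Grant ∈ Sat(AG ((~safe & req) -> (AF safe))) = {Check, Sync, Grant, Done, Err, Load}, so the formula holds at Grant.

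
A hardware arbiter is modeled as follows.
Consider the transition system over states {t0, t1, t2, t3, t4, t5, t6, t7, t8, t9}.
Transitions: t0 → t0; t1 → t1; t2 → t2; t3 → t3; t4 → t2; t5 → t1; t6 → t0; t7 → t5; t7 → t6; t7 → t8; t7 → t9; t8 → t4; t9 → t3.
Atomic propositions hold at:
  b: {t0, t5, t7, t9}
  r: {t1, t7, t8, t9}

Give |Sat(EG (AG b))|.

1

AG b: greatest fixpoint, start Z0 = {t0, t5, t7, t9}, keep only states in Sat with every successor in Z. Z1 = {t0}; fixed.
Sat(AG b) = {t0}
EG (AG b): greatest fixpoint, start Z0 = {t0}, keep only states in Sat with some successor in Z. Already a fixed point.
Sat(EG (AG b)) = {t0}
|Sat(EG (AG b))| = |{t0}| = 1.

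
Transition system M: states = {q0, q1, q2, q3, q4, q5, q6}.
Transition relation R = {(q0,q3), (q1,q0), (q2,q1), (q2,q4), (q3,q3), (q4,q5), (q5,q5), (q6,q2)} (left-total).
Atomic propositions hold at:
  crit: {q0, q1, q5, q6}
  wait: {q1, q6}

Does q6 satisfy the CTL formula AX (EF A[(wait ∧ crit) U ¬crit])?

Sat(wait ∧ crit) = {q1, q6}
Sat(¬crit) = {q2, q3, q4}
A[(wait ∧ crit) U ¬crit]: least fixpoint, start Z0 = Sat(¬crit) = {q2, q3, q4}, add states in Sat(wait ∧ crit) with every successor in Z. Z1 = {q2, q3, q4, q6}; fixed.
Sat(A[(wait ∧ crit) U ¬crit]) = {q2, q3, q4, q6}
EF A[(wait ∧ crit) U ¬crit]: least fixpoint, start Z0 = {q2, q3, q4, q6}, add states with some successor in Z. Z1 = {q0, q2, q3, q4, q6}; Z2 = {q0, q1, q2, q3, q4, q6}; fixed.
Sat(EF A[(wait ∧ crit) U ¬crit]) = {q0, q1, q2, q3, q4, q6}
Sat(AX (EF A[(wait ∧ crit) U ¬crit])) = {s : every successor in {q0, q1, q2, q3, q4, q6}} = {q0, q1, q2, q3, q6}
q6 ∈ Sat(AX (EF A[(wait ∧ crit) U ¬crit])) = {q0, q1, q2, q3, q6}, so the formula holds at q6.

Yes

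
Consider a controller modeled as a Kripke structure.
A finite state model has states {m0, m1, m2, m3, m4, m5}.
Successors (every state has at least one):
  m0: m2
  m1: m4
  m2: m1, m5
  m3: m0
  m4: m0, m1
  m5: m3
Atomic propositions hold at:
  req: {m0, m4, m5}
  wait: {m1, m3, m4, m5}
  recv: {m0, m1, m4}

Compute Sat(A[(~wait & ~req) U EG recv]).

{m1, m4}

Sat(~wait) = {m0, m2}
Sat(~req) = {m1, m2, m3}
Sat(~wait & ~req) = {m2}
EG recv: greatest fixpoint, start Z0 = {m0, m1, m4}, keep only states in Sat with some successor in Z. Z1 = {m1, m4}; fixed.
Sat(EG recv) = {m1, m4}
A[(~wait & ~req) U EG recv]: least fixpoint, start Z0 = Sat(EG recv) = {m1, m4}, add states in Sat(~wait & ~req) with every successor in Z. Already a fixed point.
Sat(A[(~wait & ~req) U EG recv]) = {m1, m4}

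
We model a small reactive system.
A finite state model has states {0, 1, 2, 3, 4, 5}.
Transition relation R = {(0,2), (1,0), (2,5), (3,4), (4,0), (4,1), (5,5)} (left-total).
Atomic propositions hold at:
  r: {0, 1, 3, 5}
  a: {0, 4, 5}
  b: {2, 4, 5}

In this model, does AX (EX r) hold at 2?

Sat(EX r) = {s : some successor in {0, 1, 3, 5}} = {1, 2, 4, 5}
Sat(AX (EX r)) = {s : every successor in {1, 2, 4, 5}} = {0, 2, 3, 5}
2 ∈ Sat(AX (EX r)) = {0, 2, 3, 5}, so the formula holds at 2.

Yes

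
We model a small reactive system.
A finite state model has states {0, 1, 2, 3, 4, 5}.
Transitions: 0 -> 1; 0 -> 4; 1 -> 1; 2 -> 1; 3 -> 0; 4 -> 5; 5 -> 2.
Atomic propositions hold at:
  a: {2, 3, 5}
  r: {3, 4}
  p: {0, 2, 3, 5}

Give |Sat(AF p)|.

5

AF p: least fixpoint, start Z0 = {0, 2, 3, 5}, add states with every successor in Z. Z1 = {0, 2, 3, 4, 5}; fixed.
Sat(AF p) = {0, 2, 3, 4, 5}
|Sat(AF p)| = |{0, 2, 3, 4, 5}| = 5.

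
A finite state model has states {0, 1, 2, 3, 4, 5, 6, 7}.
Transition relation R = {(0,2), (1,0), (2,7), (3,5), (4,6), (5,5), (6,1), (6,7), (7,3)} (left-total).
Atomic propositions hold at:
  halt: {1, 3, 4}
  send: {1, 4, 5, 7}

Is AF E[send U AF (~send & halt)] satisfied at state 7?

Sat(~send) = {0, 2, 3, 6}
Sat(~send & halt) = {3}
AF (~send & halt): least fixpoint, start Z0 = {3}, add states with every successor in Z. Z1 = {3, 7}; Z2 = {2, 3, 7}; Z3 = {0, 2, 3, 7}; Z4 = {0, 1, 2, 3, 7}; Z5 = {0, 1, 2, 3, 6, 7}; Z6 = {0, 1, 2, 3, 4, 6, 7}; fixed.
Sat(AF (~send & halt)) = {0, 1, 2, 3, 4, 6, 7}
E[send U AF (~send & halt)]: least fixpoint, start Z0 = Sat(AF (~send & halt)) = {0, 1, 2, 3, 4, 6, 7}, add states in Sat(send) with some successor in Z. Already a fixed point.
Sat(E[send U AF (~send & halt)]) = {0, 1, 2, 3, 4, 6, 7}
AF E[send U AF (~send & halt)]: least fixpoint, start Z0 = {0, 1, 2, 3, 4, 6, 7}, add states with every successor in Z. Already a fixed point.
Sat(AF E[send U AF (~send & halt)]) = {0, 1, 2, 3, 4, 6, 7}
7 ∈ Sat(AF E[send U AF (~send & halt)]) = {0, 1, 2, 3, 4, 6, 7}, so the formula holds at 7.

Yes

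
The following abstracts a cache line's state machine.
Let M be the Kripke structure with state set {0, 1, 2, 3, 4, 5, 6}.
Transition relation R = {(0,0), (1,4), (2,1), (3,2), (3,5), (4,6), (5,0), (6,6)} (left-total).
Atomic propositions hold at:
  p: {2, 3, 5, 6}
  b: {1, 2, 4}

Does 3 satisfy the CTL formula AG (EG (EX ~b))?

Sat(~b) = {0, 3, 5, 6}
Sat(EX ~b) = {s : some successor in {0, 3, 5, 6}} = {0, 3, 4, 5, 6}
EG (EX ~b): greatest fixpoint, start Z0 = {0, 3, 4, 5, 6}, keep only states in Sat with some successor in Z. Already a fixed point.
Sat(EG (EX ~b)) = {0, 3, 4, 5, 6}
AG (EG (EX ~b)): greatest fixpoint, start Z0 = {0, 3, 4, 5, 6}, keep only states in Sat with every successor in Z. Z1 = {0, 4, 5, 6}; fixed.
Sat(AG (EG (EX ~b))) = {0, 4, 5, 6}
3 ∉ Sat(AG (EG (EX ~b))) = {0, 4, 5, 6}, so the formula does not hold at 3.

No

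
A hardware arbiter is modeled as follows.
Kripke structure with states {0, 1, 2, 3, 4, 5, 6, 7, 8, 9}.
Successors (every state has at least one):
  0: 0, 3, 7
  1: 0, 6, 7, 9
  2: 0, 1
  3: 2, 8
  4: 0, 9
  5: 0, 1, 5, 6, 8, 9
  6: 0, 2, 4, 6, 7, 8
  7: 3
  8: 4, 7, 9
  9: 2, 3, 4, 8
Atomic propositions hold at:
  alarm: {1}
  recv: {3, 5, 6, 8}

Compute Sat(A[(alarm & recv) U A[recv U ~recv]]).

Sat(alarm & recv) = ∅
Sat(~recv) = {0, 1, 2, 4, 7, 9}
A[recv U ~recv]: least fixpoint, start Z0 = Sat(~recv) = {0, 1, 2, 4, 7, 9}, add states in Sat(recv) with every successor in Z. Z1 = {0, 1, 2, 4, 7, 8, 9}; Z2 = {0, 1, 2, 3, 4, 7, 8, 9}; fixed.
Sat(A[recv U ~recv]) = {0, 1, 2, 3, 4, 7, 8, 9}
A[(alarm & recv) U A[recv U ~recv]]: least fixpoint, start Z0 = Sat(A[recv U ~recv]) = {0, 1, 2, 3, 4, 7, 8, 9}, add states in Sat(alarm & recv) with every successor in Z. Already a fixed point.
Sat(A[(alarm & recv) U A[recv U ~recv]]) = {0, 1, 2, 3, 4, 7, 8, 9}

{0, 1, 2, 3, 4, 7, 8, 9}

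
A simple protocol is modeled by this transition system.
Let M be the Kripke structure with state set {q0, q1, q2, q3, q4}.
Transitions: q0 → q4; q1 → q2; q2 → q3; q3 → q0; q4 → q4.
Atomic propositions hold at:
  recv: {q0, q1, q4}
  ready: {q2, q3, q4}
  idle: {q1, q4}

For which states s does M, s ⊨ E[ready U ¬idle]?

Sat(¬idle) = {q0, q2, q3}
E[ready U ¬idle]: least fixpoint, start Z0 = Sat(¬idle) = {q0, q2, q3}, add states in Sat(ready) with some successor in Z. Already a fixed point.
Sat(E[ready U ¬idle]) = {q0, q2, q3}

{q0, q2, q3}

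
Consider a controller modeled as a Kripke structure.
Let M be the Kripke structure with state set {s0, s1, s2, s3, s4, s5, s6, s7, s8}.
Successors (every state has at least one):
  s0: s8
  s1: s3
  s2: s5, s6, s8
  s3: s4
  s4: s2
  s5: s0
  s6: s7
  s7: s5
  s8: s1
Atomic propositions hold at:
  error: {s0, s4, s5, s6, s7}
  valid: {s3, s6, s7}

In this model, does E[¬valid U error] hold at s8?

No

Sat(¬valid) = {s0, s1, s2, s4, s5, s8}
E[¬valid U error]: least fixpoint, start Z0 = Sat(error) = {s0, s4, s5, s6, s7}, add states in Sat(¬valid) with some successor in Z. Z1 = {s0, s2, s4, s5, s6, s7}; fixed.
Sat(E[¬valid U error]) = {s0, s2, s4, s5, s6, s7}
s8 ∉ Sat(E[¬valid U error]) = {s0, s2, s4, s5, s6, s7}, so the formula does not hold at s8.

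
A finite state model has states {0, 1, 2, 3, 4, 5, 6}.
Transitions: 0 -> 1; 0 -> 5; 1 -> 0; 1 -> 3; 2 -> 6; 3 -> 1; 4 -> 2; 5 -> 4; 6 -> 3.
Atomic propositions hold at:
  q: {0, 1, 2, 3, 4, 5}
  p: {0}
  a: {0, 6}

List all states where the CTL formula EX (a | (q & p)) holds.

Sat(q & p) = {0}
Sat(a | (q & p)) = {0, 6}
Sat(EX (a | (q & p))) = {s : some successor in {0, 6}} = {1, 2}

{1, 2}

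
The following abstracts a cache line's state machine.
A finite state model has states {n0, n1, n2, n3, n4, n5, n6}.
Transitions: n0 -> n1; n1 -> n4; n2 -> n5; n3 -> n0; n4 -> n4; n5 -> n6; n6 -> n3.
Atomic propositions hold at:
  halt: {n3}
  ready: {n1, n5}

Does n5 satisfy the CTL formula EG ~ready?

Sat(~ready) = {n0, n2, n3, n4, n6}
EG ~ready: greatest fixpoint, start Z0 = {n0, n2, n3, n4, n6}, keep only states in Sat with some successor in Z. Z1 = {n3, n4, n6}; Z2 = {n4, n6}; Z3 = {n4}; fixed.
Sat(EG ~ready) = {n4}
n5 ∉ Sat(EG ~ready) = {n4}, so the formula does not hold at n5.

No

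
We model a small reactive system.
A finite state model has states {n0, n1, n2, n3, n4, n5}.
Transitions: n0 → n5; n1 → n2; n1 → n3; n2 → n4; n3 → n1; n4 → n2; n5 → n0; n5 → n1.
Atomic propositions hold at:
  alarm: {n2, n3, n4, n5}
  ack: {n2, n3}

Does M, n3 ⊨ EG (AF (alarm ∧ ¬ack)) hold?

No

Sat(¬ack) = {n0, n1, n4, n5}
Sat(alarm ∧ ¬ack) = {n4, n5}
AF (alarm ∧ ¬ack): least fixpoint, start Z0 = {n4, n5}, add states with every successor in Z. Z1 = {n0, n2, n4, n5}; fixed.
Sat(AF (alarm ∧ ¬ack)) = {n0, n2, n4, n5}
EG (AF (alarm ∧ ¬ack)): greatest fixpoint, start Z0 = {n0, n2, n4, n5}, keep only states in Sat with some successor in Z. Already a fixed point.
Sat(EG (AF (alarm ∧ ¬ack))) = {n0, n2, n4, n5}
n3 ∉ Sat(EG (AF (alarm ∧ ¬ack))) = {n0, n2, n4, n5}, so the formula does not hold at n3.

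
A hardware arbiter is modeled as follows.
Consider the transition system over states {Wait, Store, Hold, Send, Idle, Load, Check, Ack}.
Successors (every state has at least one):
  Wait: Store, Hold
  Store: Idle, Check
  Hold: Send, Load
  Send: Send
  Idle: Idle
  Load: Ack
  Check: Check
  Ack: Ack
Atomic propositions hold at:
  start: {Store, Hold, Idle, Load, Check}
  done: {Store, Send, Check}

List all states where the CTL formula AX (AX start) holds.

Sat(AX start) = {s : every successor in {Store, Hold, Idle, Load, Check}} = {Wait, Store, Idle, Check}
Sat(AX (AX start)) = {s : every successor in {Wait, Store, Idle, Check}} = {Store, Idle, Check}

{Store, Idle, Check}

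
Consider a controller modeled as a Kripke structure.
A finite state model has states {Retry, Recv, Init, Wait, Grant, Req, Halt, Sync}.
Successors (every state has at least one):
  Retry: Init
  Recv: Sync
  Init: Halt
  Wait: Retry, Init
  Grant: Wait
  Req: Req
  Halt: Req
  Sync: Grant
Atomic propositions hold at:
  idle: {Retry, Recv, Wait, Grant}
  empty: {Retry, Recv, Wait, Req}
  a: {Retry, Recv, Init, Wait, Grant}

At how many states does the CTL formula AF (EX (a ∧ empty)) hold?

Sat(a ∧ empty) = {Retry, Recv, Wait}
Sat(EX (a ∧ empty)) = {s : some successor in {Retry, Recv, Wait}} = {Wait, Grant}
AF (EX (a ∧ empty)): least fixpoint, start Z0 = {Wait, Grant}, add states with every successor in Z. Z1 = {Wait, Grant, Sync}; Z2 = {Recv, Wait, Grant, Sync}; fixed.
Sat(AF (EX (a ∧ empty))) = {Recv, Wait, Grant, Sync}
|Sat(AF (EX (a ∧ empty)))| = |{Recv, Wait, Grant, Sync}| = 4.

4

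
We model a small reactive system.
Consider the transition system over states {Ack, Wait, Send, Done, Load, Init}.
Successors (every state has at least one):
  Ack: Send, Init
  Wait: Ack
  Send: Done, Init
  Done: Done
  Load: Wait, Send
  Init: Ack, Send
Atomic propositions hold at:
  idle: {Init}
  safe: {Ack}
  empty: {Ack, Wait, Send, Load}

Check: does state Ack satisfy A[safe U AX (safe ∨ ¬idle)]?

Sat(¬idle) = {Ack, Wait, Send, Done, Load}
Sat(safe ∨ ¬idle) = {Ack, Wait, Send, Done, Load}
Sat(AX (safe ∨ ¬idle)) = {s : every successor in {Ack, Wait, Send, Done, Load}} = {Wait, Done, Load, Init}
A[safe U AX (safe ∨ ¬idle)]: least fixpoint, start Z0 = Sat(AX (safe ∨ ¬idle)) = {Wait, Done, Load, Init}, add states in Sat(safe) with every successor in Z. Already a fixed point.
Sat(A[safe U AX (safe ∨ ¬idle)]) = {Wait, Done, Load, Init}
Ack ∉ Sat(A[safe U AX (safe ∨ ¬idle)]) = {Wait, Done, Load, Init}, so the formula does not hold at Ack.

No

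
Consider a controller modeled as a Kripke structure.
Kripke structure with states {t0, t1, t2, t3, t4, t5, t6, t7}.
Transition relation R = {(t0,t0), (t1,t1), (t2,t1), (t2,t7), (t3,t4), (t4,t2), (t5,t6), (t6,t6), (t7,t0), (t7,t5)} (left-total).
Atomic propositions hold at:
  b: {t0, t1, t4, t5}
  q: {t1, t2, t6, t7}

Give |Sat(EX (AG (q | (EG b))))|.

EG b: greatest fixpoint, start Z0 = {t0, t1, t4, t5}, keep only states in Sat with some successor in Z. Z1 = {t0, t1}; fixed.
Sat(EG b) = {t0, t1}
Sat(q | (EG b)) = {t0, t1, t2, t6, t7}
AG (q | (EG b)): greatest fixpoint, start Z0 = {t0, t1, t2, t6, t7}, keep only states in Sat with every successor in Z. Z1 = {t0, t1, t2, t6}; Z2 = {t0, t1, t6}; fixed.
Sat(AG (q | (EG b))) = {t0, t1, t6}
Sat(EX (AG (q | (EG b)))) = {s : some successor in {t0, t1, t6}} = {t0, t1, t2, t5, t6, t7}
|Sat(EX (AG (q | (EG b))))| = |{t0, t1, t2, t5, t6, t7}| = 6.

6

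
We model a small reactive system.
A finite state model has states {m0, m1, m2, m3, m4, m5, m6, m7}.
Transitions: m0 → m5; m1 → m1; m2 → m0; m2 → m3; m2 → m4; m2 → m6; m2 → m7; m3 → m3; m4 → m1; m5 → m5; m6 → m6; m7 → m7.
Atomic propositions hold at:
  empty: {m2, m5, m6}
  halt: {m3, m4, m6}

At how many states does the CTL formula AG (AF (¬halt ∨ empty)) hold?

Sat(¬halt) = {m0, m1, m2, m5, m7}
Sat(¬halt ∨ empty) = {m0, m1, m2, m5, m6, m7}
AF (¬halt ∨ empty): least fixpoint, start Z0 = {m0, m1, m2, m5, m6, m7}, add states with every successor in Z. Z1 = {m0, m1, m2, m4, m5, m6, m7}; fixed.
Sat(AF (¬halt ∨ empty)) = {m0, m1, m2, m4, m5, m6, m7}
AG (AF (¬halt ∨ empty)): greatest fixpoint, start Z0 = {m0, m1, m2, m4, m5, m6, m7}, keep only states in Sat with every successor in Z. Z1 = {m0, m1, m4, m5, m6, m7}; fixed.
Sat(AG (AF (¬halt ∨ empty))) = {m0, m1, m4, m5, m6, m7}
|Sat(AG (AF (¬halt ∨ empty)))| = |{m0, m1, m4, m5, m6, m7}| = 6.

6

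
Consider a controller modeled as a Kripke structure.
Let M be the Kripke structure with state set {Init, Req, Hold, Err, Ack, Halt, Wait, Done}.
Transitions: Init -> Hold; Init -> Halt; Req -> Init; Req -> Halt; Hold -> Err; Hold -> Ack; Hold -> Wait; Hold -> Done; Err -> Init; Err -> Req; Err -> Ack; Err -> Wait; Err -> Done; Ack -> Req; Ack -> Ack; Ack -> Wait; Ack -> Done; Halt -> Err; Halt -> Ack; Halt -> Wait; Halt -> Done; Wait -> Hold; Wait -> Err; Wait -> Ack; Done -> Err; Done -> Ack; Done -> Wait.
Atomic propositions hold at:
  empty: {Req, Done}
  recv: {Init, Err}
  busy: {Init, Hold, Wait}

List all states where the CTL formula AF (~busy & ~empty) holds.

{Err, Ack, Halt}

Sat(~busy) = {Req, Err, Ack, Halt, Done}
Sat(~empty) = {Init, Hold, Err, Ack, Halt, Wait}
Sat(~busy & ~empty) = {Err, Ack, Halt}
AF (~busy & ~empty): least fixpoint, start Z0 = {Err, Ack, Halt}, add states with every successor in Z. Already a fixed point.
Sat(AF (~busy & ~empty)) = {Err, Ack, Halt}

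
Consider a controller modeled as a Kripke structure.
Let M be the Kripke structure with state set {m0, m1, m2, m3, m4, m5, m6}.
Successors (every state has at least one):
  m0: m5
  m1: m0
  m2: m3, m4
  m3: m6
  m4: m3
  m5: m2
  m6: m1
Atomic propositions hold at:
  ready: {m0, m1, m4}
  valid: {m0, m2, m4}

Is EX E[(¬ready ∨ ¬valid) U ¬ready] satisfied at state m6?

No

Sat(¬ready) = {m2, m3, m5, m6}
Sat(¬valid) = {m1, m3, m5, m6}
Sat(¬ready ∨ ¬valid) = {m1, m2, m3, m5, m6}
E[(¬ready ∨ ¬valid) U ¬ready]: least fixpoint, start Z0 = Sat(¬ready) = {m2, m3, m5, m6}, add states in Sat(¬ready ∨ ¬valid) with some successor in Z. Already a fixed point.
Sat(E[(¬ready ∨ ¬valid) U ¬ready]) = {m2, m3, m5, m6}
Sat(EX E[(¬ready ∨ ¬valid) U ¬ready]) = {s : some successor in {m2, m3, m5, m6}} = {m0, m2, m3, m4, m5}
m6 ∉ Sat(EX E[(¬ready ∨ ¬valid) U ¬ready]) = {m0, m2, m3, m4, m5}, so the formula does not hold at m6.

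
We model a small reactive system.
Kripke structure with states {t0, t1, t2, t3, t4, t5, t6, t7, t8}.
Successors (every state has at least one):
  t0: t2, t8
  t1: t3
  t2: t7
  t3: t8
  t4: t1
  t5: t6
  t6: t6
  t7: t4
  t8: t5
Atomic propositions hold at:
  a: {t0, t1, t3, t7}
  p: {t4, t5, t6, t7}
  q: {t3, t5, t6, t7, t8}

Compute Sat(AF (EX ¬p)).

{t0, t1, t2, t3, t4, t7}

Sat(¬p) = {t0, t1, t2, t3, t8}
Sat(EX ¬p) = {s : some successor in {t0, t1, t2, t3, t8}} = {t0, t1, t3, t4}
AF (EX ¬p): least fixpoint, start Z0 = {t0, t1, t3, t4}, add states with every successor in Z. Z1 = {t0, t1, t3, t4, t7}; Z2 = {t0, t1, t2, t3, t4, t7}; fixed.
Sat(AF (EX ¬p)) = {t0, t1, t2, t3, t4, t7}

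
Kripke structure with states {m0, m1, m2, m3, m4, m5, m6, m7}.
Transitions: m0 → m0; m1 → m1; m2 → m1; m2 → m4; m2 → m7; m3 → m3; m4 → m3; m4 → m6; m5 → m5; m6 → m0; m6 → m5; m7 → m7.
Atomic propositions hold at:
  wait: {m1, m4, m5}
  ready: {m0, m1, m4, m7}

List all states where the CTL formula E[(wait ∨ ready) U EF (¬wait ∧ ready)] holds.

Sat(wait ∨ ready) = {m0, m1, m4, m5, m7}
Sat(¬wait) = {m0, m2, m3, m6, m7}
Sat(¬wait ∧ ready) = {m0, m7}
EF (¬wait ∧ ready): least fixpoint, start Z0 = {m0, m7}, add states with some successor in Z. Z1 = {m0, m2, m6, m7}; Z2 = {m0, m2, m4, m6, m7}; fixed.
Sat(EF (¬wait ∧ ready)) = {m0, m2, m4, m6, m7}
E[(wait ∨ ready) U EF (¬wait ∧ ready)]: least fixpoint, start Z0 = Sat(EF (¬wait ∧ ready)) = {m0, m2, m4, m6, m7}, add states in Sat(wait ∨ ready) with some successor in Z. Already a fixed point.
Sat(E[(wait ∨ ready) U EF (¬wait ∧ ready)]) = {m0, m2, m4, m6, m7}

{m0, m2, m4, m6, m7}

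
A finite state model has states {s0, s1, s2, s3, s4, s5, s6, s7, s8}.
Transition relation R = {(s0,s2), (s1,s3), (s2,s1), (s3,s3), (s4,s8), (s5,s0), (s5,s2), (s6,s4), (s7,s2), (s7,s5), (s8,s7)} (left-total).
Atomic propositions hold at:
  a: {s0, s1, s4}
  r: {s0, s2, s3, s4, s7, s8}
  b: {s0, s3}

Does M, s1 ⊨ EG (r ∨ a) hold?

Yes

Sat(r ∨ a) = {s0, s1, s2, s3, s4, s7, s8}
EG (r ∨ a): greatest fixpoint, start Z0 = {s0, s1, s2, s3, s4, s7, s8}, keep only states in Sat with some successor in Z. Already a fixed point.
Sat(EG (r ∨ a)) = {s0, s1, s2, s3, s4, s7, s8}
s1 ∈ Sat(EG (r ∨ a)) = {s0, s1, s2, s3, s4, s7, s8}, so the formula holds at s1.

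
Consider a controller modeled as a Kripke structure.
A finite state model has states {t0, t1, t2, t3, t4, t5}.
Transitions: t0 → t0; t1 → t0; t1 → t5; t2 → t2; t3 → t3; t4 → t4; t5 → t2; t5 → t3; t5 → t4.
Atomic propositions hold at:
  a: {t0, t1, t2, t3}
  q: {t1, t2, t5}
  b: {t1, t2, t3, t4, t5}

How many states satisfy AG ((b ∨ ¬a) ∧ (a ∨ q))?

Sat(¬a) = {t4, t5}
Sat(b ∨ ¬a) = {t1, t2, t3, t4, t5}
Sat(a ∨ q) = {t0, t1, t2, t3, t5}
Sat((b ∨ ¬a) ∧ (a ∨ q)) = {t1, t2, t3, t5}
AG ((b ∨ ¬a) ∧ (a ∨ q)): greatest fixpoint, start Z0 = {t1, t2, t3, t5}, keep only states in Sat with every successor in Z. Z1 = {t2, t3}; fixed.
Sat(AG ((b ∨ ¬a) ∧ (a ∨ q))) = {t2, t3}
|Sat(AG ((b ∨ ¬a) ∧ (a ∨ q)))| = |{t2, t3}| = 2.

2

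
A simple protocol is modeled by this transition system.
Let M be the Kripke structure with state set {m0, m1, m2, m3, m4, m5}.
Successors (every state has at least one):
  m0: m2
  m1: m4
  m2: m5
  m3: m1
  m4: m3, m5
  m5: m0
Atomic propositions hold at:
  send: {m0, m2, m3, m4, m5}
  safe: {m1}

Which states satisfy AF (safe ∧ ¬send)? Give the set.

{m1, m3}

Sat(¬send) = {m1}
Sat(safe ∧ ¬send) = {m1}
AF (safe ∧ ¬send): least fixpoint, start Z0 = {m1}, add states with every successor in Z. Z1 = {m1, m3}; fixed.
Sat(AF (safe ∧ ¬send)) = {m1, m3}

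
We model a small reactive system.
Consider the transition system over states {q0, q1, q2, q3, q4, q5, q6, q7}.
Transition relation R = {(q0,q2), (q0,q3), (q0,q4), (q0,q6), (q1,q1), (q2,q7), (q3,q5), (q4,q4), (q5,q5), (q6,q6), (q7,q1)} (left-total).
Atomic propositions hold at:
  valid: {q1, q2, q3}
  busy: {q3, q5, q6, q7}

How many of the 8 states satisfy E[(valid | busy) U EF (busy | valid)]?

Sat(valid | busy) = {q1, q2, q3, q5, q6, q7}
Sat(busy | valid) = {q1, q2, q3, q5, q6, q7}
EF (busy | valid): least fixpoint, start Z0 = {q1, q2, q3, q5, q6, q7}, add states with some successor in Z. Z1 = {q0, q1, q2, q3, q5, q6, q7}; fixed.
Sat(EF (busy | valid)) = {q0, q1, q2, q3, q5, q6, q7}
E[(valid | busy) U EF (busy | valid)]: least fixpoint, start Z0 = Sat(EF (busy | valid)) = {q0, q1, q2, q3, q5, q6, q7}, add states in Sat(valid | busy) with some successor in Z. Already a fixed point.
Sat(E[(valid | busy) U EF (busy | valid)]) = {q0, q1, q2, q3, q5, q6, q7}
|Sat(E[(valid | busy) U EF (busy | valid)])| = |{q0, q1, q2, q3, q5, q6, q7}| = 7.

7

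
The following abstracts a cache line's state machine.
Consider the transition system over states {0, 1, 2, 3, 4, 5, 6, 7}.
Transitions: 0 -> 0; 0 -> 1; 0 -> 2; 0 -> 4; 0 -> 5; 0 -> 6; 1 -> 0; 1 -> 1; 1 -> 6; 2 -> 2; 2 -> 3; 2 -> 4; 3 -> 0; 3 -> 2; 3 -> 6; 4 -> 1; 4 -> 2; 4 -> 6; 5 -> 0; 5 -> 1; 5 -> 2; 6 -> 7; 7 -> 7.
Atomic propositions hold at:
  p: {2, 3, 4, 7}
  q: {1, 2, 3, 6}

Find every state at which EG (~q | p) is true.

{0, 2, 3, 4, 5, 7}

Sat(~q) = {0, 4, 5, 7}
Sat(~q | p) = {0, 2, 3, 4, 5, 7}
EG (~q | p): greatest fixpoint, start Z0 = {0, 2, 3, 4, 5, 7}, keep only states in Sat with some successor in Z. Already a fixed point.
Sat(EG (~q | p)) = {0, 2, 3, 4, 5, 7}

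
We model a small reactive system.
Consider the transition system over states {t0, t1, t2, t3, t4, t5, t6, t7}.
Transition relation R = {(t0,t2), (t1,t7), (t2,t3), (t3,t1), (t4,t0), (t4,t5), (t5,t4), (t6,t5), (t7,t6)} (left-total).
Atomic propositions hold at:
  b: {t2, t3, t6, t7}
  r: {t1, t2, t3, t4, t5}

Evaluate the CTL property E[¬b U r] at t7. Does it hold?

No

Sat(¬b) = {t0, t1, t4, t5}
E[¬b U r]: least fixpoint, start Z0 = Sat(r) = {t1, t2, t3, t4, t5}, add states in Sat(¬b) with some successor in Z. Z1 = {t0, t1, t2, t3, t4, t5}; fixed.
Sat(E[¬b U r]) = {t0, t1, t2, t3, t4, t5}
t7 ∉ Sat(E[¬b U r]) = {t0, t1, t2, t3, t4, t5}, so the formula does not hold at t7.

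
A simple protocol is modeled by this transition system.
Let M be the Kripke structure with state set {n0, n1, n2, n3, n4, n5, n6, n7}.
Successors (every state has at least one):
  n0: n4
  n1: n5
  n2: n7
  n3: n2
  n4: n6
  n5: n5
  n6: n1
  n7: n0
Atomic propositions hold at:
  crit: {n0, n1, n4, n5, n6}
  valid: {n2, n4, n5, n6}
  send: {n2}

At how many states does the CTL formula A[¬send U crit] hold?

Sat(¬send) = {n0, n1, n3, n4, n5, n6, n7}
A[¬send U crit]: least fixpoint, start Z0 = Sat(crit) = {n0, n1, n4, n5, n6}, add states in Sat(¬send) with every successor in Z. Z1 = {n0, n1, n4, n5, n6, n7}; fixed.
Sat(A[¬send U crit]) = {n0, n1, n4, n5, n6, n7}
|Sat(A[¬send U crit])| = |{n0, n1, n4, n5, n6, n7}| = 6.

6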